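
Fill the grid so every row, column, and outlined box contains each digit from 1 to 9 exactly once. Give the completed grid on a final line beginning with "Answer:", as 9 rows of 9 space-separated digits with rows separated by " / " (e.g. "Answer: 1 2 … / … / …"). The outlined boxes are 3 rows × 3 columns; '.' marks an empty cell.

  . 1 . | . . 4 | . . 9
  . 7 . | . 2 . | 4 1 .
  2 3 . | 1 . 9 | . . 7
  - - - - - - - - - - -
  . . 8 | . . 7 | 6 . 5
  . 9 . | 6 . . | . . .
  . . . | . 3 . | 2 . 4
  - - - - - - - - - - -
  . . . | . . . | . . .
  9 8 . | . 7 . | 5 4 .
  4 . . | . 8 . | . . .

Step 1. [r1c8∈{2,3,5,6,8}] across row 1, 2 lands solely at r1c8, so r1c8=2.
Step 2. [r3c7∈{8}] only 8 remains possible at r3c7. So r3c7=8.
Step 3. [r1c7∈{3}] r1c7's peers cover all but 3 ⇒ r1c7=3.
Step 4. [r2c9∈{6}] r2c9 is down to just 6. So r2c9=6.
Step 5. [r4c2∈{2,4}] across col 2, 4 lands solely at r4c2. So r4c2=4.
Step 6. [r5c3∈{1,2,3,5,7}] in box 4, 2 fits only at r5c3. So r5c3=2.
Step 7. [r7c4∈{2,3,4,5,9}] col 4 places 4 nowhere but r7c4. So r7c4=4.
Step 8. [r4c4∈{2,9}] 2 has one home in row 4: r4c4 ⇒ r4c4=2.
Step 9. [r8c4∈{3}] nothing but 3 survives at r8c4 ⇒ r8c4=3.
Step 10. [r1c4∈{5,7,8}] 7 has one home in row 1: r1c4 ⇒ r1c4=7.
Step 11. [r1c1∈{5,6,8}] r1c1 is the only open cell in row 1 admitting 8 ⇒ r1c1=8.
Step 12. [r2c1∈{5}] r2c1 has the single candidate 5 ⇒ r2c1=5.
Step 13. [r1c3∈{6}] r1c3 is down to just 6 ⇒ r1c3=6.
Step 14. [r8c3∈{1}] r8c3's peers cover all but 1, so r8c3=1.
Step 15. [r8c6∈{2,6}] r8c6 is the only open cell in row 8 admitting 6, so r8c6=6.
Step 16. [r1c5∈{5}] nothing but 5 survives at r1c5, so r1c5=5.
Step 17. [r5c6∈{1,5,8}] 5 has one home in row 5: r5c6 ⇒ r5c6=5.
Step 18. [r9c4∈{5,9}] across col 4, 5 lands solely at r9c4, so r9c4=5.
Step 19. [r7c5∈{1,9}] 9 has one home in box 8: r7c5 ⇒ r7c5=9.
Step 20. [r4c5∈{1}] only 1 remains possible at r4c5, so r4c5=1.
Step 21. [r4c8∈{3,9}] r4c8 is the only open cell in row 4 admitting 9 ⇒ r4c8=9.
Step 22. [r6c1∈{1,6,7}] across row 6, 1 lands solely at r6c1 ⇒ r6c1=1.
Step 23. [r7c1∈{3,6,7}] col 1 places 6 nowhere but r7c1 ⇒ r7c1=6.
Step 24. [r5c1∈{3,7}] 7 has one home in col 1: r5c1, so r5c1=7.
Step 25. [r6c6∈{8}] nothing but 8 survives at r6c6 ⇒ r6c6=8.
Step 26. [r5c7∈{1}] only 1 remains possible at r5c7 ⇒ r5c7=1.
Step 27. [r7c7∈{7}] r7c7's peers cover all but 7. So r7c7=7.
Step 28. [r9c2∈{2}] r9c2 has the single candidate 2, so r9c2=2.
Step 29. [r7c6∈{1,2}] r7c6 is the only open cell in col 6 admitting 2 ⇒ r7c6=2.
Step 30. [r7c9∈{1,3,8}] 1 has one home in row 7: r7c9. So r7c9=1.
Step 31. [r9c9∈{3}] only 3 remains possible at r9c9 ⇒ r9c9=3.
Step 32. [r6c3∈{5}] r6c3 is down to just 5, so r6c3=5.
Step 33. [r7c8∈{8}] r7c8 has the single candidate 8. So r7c8=8.
Step 34. [r2c6∈{3}] r2c6's peers cover all but 3, so r2c6=3.
Step 35. [r2c4∈{8}] only 8 remains possible at r2c4 ⇒ r2c4=8.
Step 36. [r3c5∈{6}] r3c5's peers cover all but 6 ⇒ r3c5=6.
Step 37. [r3c8∈{5}] r3c8 is down to just 5 ⇒ r3c8=5.
Step 38. [r4c1∈{3}] r4c1's peers cover all but 3, so r4c1=3.
Step 39. [r5c9∈{8}] r5c9 is down to just 8, so r5c9=8.
Step 40. [r2c3∈{9}] r2c3's peers cover all but 9, so r2c3=9.
Step 41. [r3c3∈{4}] r3c3 has the single candidate 4, so r3c3=4.
Step 42. [r9c6∈{1}] r9c6 is down to just 1, so r9c6=1.
Step 43. [r6c4∈{9}] r6c4 is down to just 9. So r6c4=9.
Step 44. [r7c2∈{5}] only 5 remains possible at r7c2 ⇒ r7c2=5.
Step 45. [r5c8∈{3}] r5c8's peers cover all but 3. So r5c8=3.
Step 46. [r9c3∈{7}] r9c3 has the single candidate 7, so r9c3=7.
Step 47. [r8c9∈{2}] only 2 remains possible at r8c9. So r8c9=2.
Step 48. [r7c3∈{3}] r7c3 has the single candidate 3. So r7c3=3.
Step 49. [r6c2∈{6}] r6c2 is down to just 6. So r6c2=6.
Step 50. [r5c5∈{4}] only 4 remains possible at r5c5, so r5c5=4.
Step 51. [r9c7∈{9}] r9c7's peers cover all but 9, so r9c7=9.
Step 52. [r6c8∈{7}] r6c8 has the single candidate 7 ⇒ r6c8=7.
Step 53. [r9c8∈{6}] r9c8's peers cover all but 6 ⇒ r9c8=6.

Answer: 8 1 6 7 5 4 3 2 9 / 5 7 9 8 2 3 4 1 6 / 2 3 4 1 6 9 8 5 7 / 3 4 8 2 1 7 6 9 5 / 7 9 2 6 4 5 1 3 8 / 1 6 5 9 3 8 2 7 4 / 6 5 3 4 9 2 7 8 1 / 9 8 1 3 7 6 5 4 2 / 4 2 7 5 8 1 9 6 3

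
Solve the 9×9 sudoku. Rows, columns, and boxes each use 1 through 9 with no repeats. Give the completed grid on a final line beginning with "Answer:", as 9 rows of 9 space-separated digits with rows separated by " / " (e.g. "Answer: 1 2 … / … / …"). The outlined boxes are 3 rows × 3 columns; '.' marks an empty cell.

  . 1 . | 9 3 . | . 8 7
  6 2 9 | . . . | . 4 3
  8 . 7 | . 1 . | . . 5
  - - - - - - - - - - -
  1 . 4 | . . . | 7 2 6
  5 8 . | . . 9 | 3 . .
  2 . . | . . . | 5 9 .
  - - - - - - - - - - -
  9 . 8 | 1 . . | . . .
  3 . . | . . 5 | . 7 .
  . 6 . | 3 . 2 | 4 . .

Step 1. [r8c7∈{1,2,6,8,9}] 8 has one home in col 7: r8c7, so r8c7=8.
Step 2. [r6c6∈{1,3,4,6,7,8}] r6c6 is the only open cell in col 6 admitting 1 ⇒ r6c6=1.
Step 3. [r3c8∈{6}] only 6 remains possible at r3c8, so r3c8=6.
Step 4. [r9c5∈{7,8,9}] in row 9, 8 fits only at r9c5. So r9c5=8.
Step 5. [r6c2∈{3,7}] 7 has one home in box 4: r6c2, so r6c2=7.
Step 6. [r3c6∈{4}] nothing but 4 survives at r3c6, so r3c6=4.
Step 7. [r5c5∈{2,4,6,7}] in col 5, 2 fits only at r5c5 ⇒ r5c5=2.
Step 8. [r7c2∈{4,5}] in col 2, 5 fits only at r7c2 ⇒ r7c2=5.
Step 9. [r7c5∈{4,6,7}] 4 has one home in row 7: r7c5. So r7c5=4.
Step 10. [r6c5∈{6}] r6c5 has the single candidate 6 ⇒ r6c5=6.
Step 11. [r2c5∈{5,7}] r2c5 is the only open cell in col 5 admitting 7, so r2c5=7.
Step 12. [r9c3∈{1}] r9c3's peers cover all but 1, so r9c3=1.
Step 13. [r8c9∈{1,2,9}] 1 has one home in row 8: r8c9. So r8c9=1.
Step 14. [r7c7∈{2,6}] across col 7, 6 lands solely at r7c7 ⇒ r7c7=6.
Step 15. [r6c9∈{4,8}] col 9 places 8 nowhere but r6c9 ⇒ r6c9=8.
Step 16. [r2c6∈{8}] r2c6 has the single candidate 8 ⇒ r2c6=8.
Step 17. [r5c9∈{4}] r5c9 is down to just 4. So r5c9=4.
Step 18. [r4c4∈{5,8}] across row 4, 8 lands solely at r4c4 ⇒ r4c4=8.
Step 19. [r6c3∈{3}] r6c3's peers cover all but 3, so r6c3=3.
Step 20. [r1c7∈{2}] r1c7 is down to just 2 ⇒ r1c7=2.
Step 21. [r7c6∈{7}] r7c6 has the single candidate 7, so r7c6=7.
Step 22. [r9c1∈{7}] r9c1 has the single candidate 7 ⇒ r9c1=7.
Step 23. [r8c5∈{9}] r8c5 has the single candidate 9. So r8c5=9.
Step 24. [r2c4∈{5}] r2c4 has the single candidate 5 ⇒ r2c4=5.
Step 25. [r5c8∈{1}] r5c8's peers cover all but 1 ⇒ r5c8=1.
Step 26. [r1c3∈{5}] r1c3 is down to just 5. So r1c3=5.
Step 27. [r9c8∈{5}] only 5 remains possible at r9c8 ⇒ r9c8=5.
Step 28. [r6c4∈{4}] only 4 remains possible at r6c4. So r6c4=4.
Step 29. [r8c2∈{4}] r8c2 has the single candidate 4. So r8c2=4.
Step 30. [r3c7∈{9}] r3c7's peers cover all but 9. So r3c7=9.
Step 31. [r9c9∈{9}] only 9 remains possible at r9c9, so r9c9=9.
Step 32. [r5c4∈{7}] r5c4 is down to just 7. So r5c4=7.
Step 33. [r3c4∈{2}] r3c4 is down to just 2. So r3c4=2.
Step 34. [r1c6∈{6}] r1c6 has the single candidate 6. So r1c6=6.
Step 35. [r1c1∈{4}] only 4 remains possible at r1c1, so r1c1=4.
Step 36. [r8c3∈{2}] r8c3 has the single candidate 2 ⇒ r8c3=2.
Step 37. [r8c4∈{6}] r8c4's peers cover all but 6. So r8c4=6.
Step 38. [r7c9∈{2}] r7c9 is down to just 2, so r7c9=2.
Step 39. [r4c6∈{3}] r4c6 has the single candidate 3, so r4c6=3.
Step 40. [r5c3∈{6}] r5c3's peers cover all but 6. So r5c3=6.
Step 41. [r2c7∈{1}] r2c7 has the single candidate 1. So r2c7=1.
Step 42. [r4c5∈{5}] only 5 remains possible at r4c5 ⇒ r4c5=5.
Step 43. [r4c2∈{9}] r4c2 is down to just 9 ⇒ r4c2=9.
Step 44. [r7c8∈{3}] r7c8's peers cover all but 3, so r7c8=3.
Step 45. [r3c2∈{3}] r3c2 has the single candidate 3 ⇒ r3c2=3.

Answer: 4 1 5 9 3 6 2 8 7 / 6 2 9 5 7 8 1 4 3 / 8 3 7 2 1 4 9 6 5 / 1 9 4 8 5 3 7 2 6 / 5 8 6 7 2 9 3 1 4 / 2 7 3 4 6 1 5 9 8 / 9 5 8 1 4 7 6 3 2 / 3 4 2 6 9 5 8 7 1 / 7 6 1 3 8 2 4 5 9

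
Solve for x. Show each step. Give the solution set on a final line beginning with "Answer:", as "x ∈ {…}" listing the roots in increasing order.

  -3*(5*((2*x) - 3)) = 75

Step 1. [-3*(5*((2*x) - 3)) = 75] -3·(inner) — divide through by -3 ⇒ div: 5*((2*x) - 3) = -25.
Step 2. [5*((2*x) - 3) = -25] divide by the outer 5, so div: (2*x) - 3 = -5.
Step 3. [(2*x) - 3 = -5] -3 is outermost — add 3 both sides. So sub: 2*x = -2.
Step 4. [2*x = -2] LHS = 2·(…); ÷2 both sides. So div: x = -1.

Answer: x ∈ {-1}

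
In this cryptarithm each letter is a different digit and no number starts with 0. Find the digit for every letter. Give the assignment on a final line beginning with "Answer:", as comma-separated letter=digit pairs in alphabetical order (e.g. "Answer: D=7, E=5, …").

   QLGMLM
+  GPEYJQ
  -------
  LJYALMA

Step 1. [col 1: M + Q ≡ A (mod 10)] no forcing yet in column 1 (carry-in 0); M=4 is free and consistent — try it. So M=4.
Step 2. [col 1: M + Q ≡ A (mod 10)] Q=5 is one option consistent with column 1 (M + Q ≡ A (mod 10), carry-in 0) — take it. So Q=5.
Step 3. [col 1: M + Q ≡ A (mod 10)] column 1: given M=4, Q=5, carry-in 0, and digits 4,5 already taken and all letters distinct, M+Q≡A (mod 10) forces A=9. So A=9.
Step 4. [col 2: L + J ≡ M (mod 10)] column 2 (L + J ≡ M (mod 10), carry-in 0) doesn't pin L yet; pick L=1 and continue ⇒ L=1.
Step 5. [col 2: L + J ≡ M (mod 10)] column 2: given L=1, M=4, carry-in 0, and digits 1,4,5,9 already taken and all letters distinct, L+J≡M (mod 10) forces J=3 ⇒ J=3.
Step 6. [col 3: M + Y ≡ L (mod 10)] column 3 reads M+Y+carry(0)=L with M=4, L=1; with digits 1,3,4,5,9 already taken and all letters distinct, the only value for Y is 7, so Y=7.
Step 7. [col 4: G + E ≡ A (mod 10)] several values work for G in column 4 (G + E ≡ A (mod 10), carry-in 1); try G=8. So G=8.
Step 8. [col 4: G + E ≡ A (mod 10)] column 4 reads G+E+carry(1)=A with G=8, A=9; with digits 1,3,4,5,7,8,9 already taken and all letters distinct, the only value for E is 0 ⇒ E=0.
Step 9. [col 5: L + P ≡ Y (mod 10)] column 5: given L=1, Y=7, carry-in 0, and digits 0,1,3,4,5,7,8,9 already taken and all letters distinct, L+P≡Y (mod 10) forces P=6. So P=6.

Answer: A=9, E=0, G=8, J=3, L=1, M=4, P=6, Q=5, Y=7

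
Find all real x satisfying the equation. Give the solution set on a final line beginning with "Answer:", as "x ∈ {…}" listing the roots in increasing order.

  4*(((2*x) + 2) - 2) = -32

Step 1. [4*(((2*x) + 2) - 2) = -32] 4 out front; divide by 4. So div: ((2*x) + 2) - 2 = -8.
Step 2. [((2*x) + 2) - 2 = -8] 2 comes off first (add 2), so sub: (2*x) + 2 = -6.
Step 3. [(2*x) + 2 = -6] 2 divides every term; factor it out, so factor: x + 1 = -3.
Step 4. [x + 1 = -3] peel the +1: subtract 1 from each side ⇒ sub: x = -4.

Answer: x ∈ {-4}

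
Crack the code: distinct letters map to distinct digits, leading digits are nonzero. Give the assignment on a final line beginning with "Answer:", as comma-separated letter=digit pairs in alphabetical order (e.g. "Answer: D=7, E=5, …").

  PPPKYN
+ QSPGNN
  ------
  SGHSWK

Step 1. [col 1: N + N ≡ K (mod 10)] several values work for N in column 1 (N + N ≡ K (mod 10), carry-in 0); try N=2. So N=2.
Step 2. [col 1: N + N ≡ K (mod 10)] in column 1 we have N+N≡K with carry-in 0; given N=2 and digits 2 already taken and all letters distinct, that pins K to 4, so K=4.
Step 3. [col 2: Y + N ≡ W (mod 10)] no forcing yet in column 2 (carry-in 0); W=8 is free and consistent — try it. So W=8.
Step 4. [col 2: Y + N ≡ W (mod 10)] from column 2 (N=2, W=8, carry-in 0, digits 2,4,8 already taken and all letters distinct): Y must equal 6 ⇒ Y=6.
Step 5. [col 3: K + G ≡ S (mod 10)] no forcing yet in column 3 (carry-in 0); G=3 is free and consistent — try it. So G=3.
Step 6. [col 3: K + G ≡ S (mod 10)] column 3 reads K+G+carry(0)=S with K=4, G=3; with digits 2,3,4,6,8 already taken and all letters distinct, the only value for S is 7. So S=7.
Step 7. [col 4: P + P ≡ H (mod 10)] in column 4 we have P+P≡H with carry-in 0; given nothing yet and digits 2,3,4,6,7,8 already taken and all letters distinct, that pins P to 5 ⇒ P=5.
Step 8. [col 4: P + P ≡ H (mod 10)] in column 4 we have P+P≡H with carry-in 0; given P=5 and digits 2,3,4,5,6,7,8 already taken and all letters distinct, that pins H to 0, so H=0.
Step 9. [col 6: P + Q ≡ S (mod 10)] in column 6 we have P+Q≡S with carry-in 1; given P=5, S=7 and digits 0,2,3,4,5,6,7,8 already taken and all letters distinct, that pins Q to 1 ⇒ Q=1.

Answer: G=3, H=0, K=4, N=2, P=5, Q=1, S=7, W=8, Y=6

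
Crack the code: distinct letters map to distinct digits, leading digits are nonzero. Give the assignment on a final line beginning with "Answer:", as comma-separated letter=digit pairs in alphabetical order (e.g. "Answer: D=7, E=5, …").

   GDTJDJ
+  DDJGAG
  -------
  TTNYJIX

Step 1. [col 1: J + G ≡ X (mod 10)] no forcing yet in column 1 (carry-in 0); J=6 is free and consistent — try it. So J=6.
Step 2. [col 1: J + G ≡ X (mod 10)] no forcing yet in column 1 (carry-in 0); G=9 is free and consistent — try it, so G=9.
Step 3. [T] the sum has 7 digits but both addends have 6; that extra leading digit T is the final carry, namely 1, so T=1.
Step 4. [col 1: J + G ≡ X (mod 10)] in column 1 we have J+G≡X with carry-in 0; given J=6, G=9 and digits 1,6,9 already taken and all letters distinct, that pins X to 5. So X=5.
Step 5. [col 2: D + A ≡ I (mod 10)] several values work for D in column 2 (D + A ≡ I (mod 10), carry-in 1); try D=2, so D=2.
Step 6. [col 2: D + A ≡ I (mod 10)] no forcing yet in column 2 (carry-in 1); I=0 is free and consistent — try it. So I=0.
Step 7. [col 2: D + A ≡ I (mod 10)] in column 2 we have D+A≡I with carry-in 1; given D=2, I=0 and digits 0,1,2,5,6,9 already taken and all letters distinct, that pins A to 7 ⇒ A=7.
Step 8. [col 4: T + J ≡ Y (mod 10)] in column 4 we have T+J≡Y with carry-in 1; given T=1, J=6 and digits 0,1,2,5,6,7,9 already taken and all letters distinct, that pins Y to 8 ⇒ Y=8.
Step 9. [col 5: D + D ≡ N (mod 10)] in column 5 we have D+D≡N with carry-in 0; given D=2 and digits 0,1,2,5,6,7,8,9 already taken and all letters distinct, that pins N to 4, so N=4.

Answer: A=7, D=2, G=9, I=0, J=6, N=4, T=1, X=5, Y=8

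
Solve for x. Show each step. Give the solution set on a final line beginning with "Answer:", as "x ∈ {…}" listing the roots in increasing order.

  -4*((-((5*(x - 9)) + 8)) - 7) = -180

Step 1. [-4*((-((5*(x - 9)) + 8)) - 7) = -180] LHS = -4·(…); ÷-4 both sides. So div: (-((5*(x - 9)) + 8)) - 7 = 45.
Step 2. [(-((5*(x - 9)) + 8)) - 7 = 45] -7 is outermost — add 7 both sides. So sub: -((5*(x - 9)) + 8) = 52.
Step 3. [-((5*(x - 9)) + 8) = 52] flip signs both sides, so neg: (5*(x - 9)) + 8 = -52.
Step 4. [(5*(x - 9)) + 8 = -52] the outer +8 inverts by subtracting 8. So sub: 5*(x - 9) = -60.
Step 5. [5*(x - 9) = -60] leading coefficient 5: divide by 5, so div: x - 9 = -12.
Step 6. [x - 9 = -12] peel the -9: add 9 from each side, so sub: x = -3.

Answer: x ∈ {-3}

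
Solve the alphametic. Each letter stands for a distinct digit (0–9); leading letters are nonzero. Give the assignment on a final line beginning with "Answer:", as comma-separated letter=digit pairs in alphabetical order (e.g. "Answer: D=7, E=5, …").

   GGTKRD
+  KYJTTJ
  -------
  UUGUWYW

Step 1. [U] the sum has 7 digits but both addends have 6; that extra leading digit U is the final carry, namely 1, so U=1.
Step 2. [col 1: D + J ≡ W (mod 10)] D=2 is one option consistent with column 1 (D + J ≡ W (mod 10), carry-in 0) — take it, so D=2.
Step 3. [col 1: D + J ≡ W (mod 10)] W=8 is one option consistent with column 1 (D + J ≡ W (mod 10), carry-in 0) — take it ⇒ W=8.
Step 4. [col 1: D + J ≡ W (mod 10)] in column 1 we have D+J≡W with carry-in 0; given D=2, W=8 and digits 1,2,8 already taken and all letters distinct, that pins J to 6. So J=6.
Step 5. [col 2: R + T ≡ Y (mod 10)] column 2 (R + T ≡ Y (mod 10), carry-in 0) doesn't pin Y yet; pick Y=9 and continue. So Y=9.
Step 6. [col 2: R + T ≡ Y (mod 10)] column 2 (R + T ≡ Y (mod 10), carry-in 0) doesn't pin R yet; pick R=4 and continue ⇒ R=4.
Step 7. [col 2: R + T ≡ Y (mod 10)] in column 2 we have R+T≡Y with carry-in 0; given R=4, Y=9 and digits 1,2,4,6,8,9 already taken and all letters distinct, that pins T to 5 ⇒ T=5.
Step 8. [col 3: K + T ≡ W (mod 10)] in column 3 we have K+T≡W with carry-in 0; given T=5, W=8 and digits 1,2,4,5,6,8,9 already taken and all letters distinct, that pins K to 3, so K=3.
Step 9. [col 5: G + Y ≡ G (mod 10)] several values work for G in column 5 (G + Y ≡ G (mod 10), carry-in 1); try G=7. So G=7.

Answer: D=2, G=7, J=6, K=3, R=4, T=5, U=1, W=8, Y=9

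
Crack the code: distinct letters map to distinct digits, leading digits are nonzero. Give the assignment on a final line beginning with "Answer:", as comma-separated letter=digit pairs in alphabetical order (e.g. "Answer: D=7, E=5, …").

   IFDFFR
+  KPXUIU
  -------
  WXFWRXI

Step 1. [col 1: R + U ≡ I (mod 10)] several values work for I in column 1 (R + U ≡ I (mod 10), carry-in 0); try I=8 ⇒ I=8.
Step 2. [col 1: R + U ≡ I (mod 10)] U=6 is one option consistent with column 1 (R + U ≡ I (mod 10), carry-in 0) — take it. So U=6.
Step 3. [col 1: R + U ≡ I (mod 10)] column 1 reads R+U+carry(0)=I with U=6, I=8; with digits 6,8 already taken and all letters distinct, the only value for R is 2. So R=2.
Step 4. [col 2: F + I ≡ X (mod 10)] column 2 (F + I ≡ X (mod 10), carry-in 0) doesn't pin F yet; pick F=5 and continue ⇒ F=5.
Step 5. [col 2: F + I ≡ X (mod 10)] column 2 reads F+I+carry(0)=X with F=5, I=8; with digits 2,5,6,8 already taken and all letters distinct, the only value for X is 3. So X=3.
Step 6. [col 4: D + X ≡ W (mod 10)] column 4 (D + X ≡ W (mod 10), carry-in 1) doesn't pin D yet; pick D=7 and continue, so D=7.
Step 7. [col 4: D + X ≡ W (mod 10)] column 4 reads D+X+carry(1)=W with D=7, X=3; with digits 2,3,5,6,7,8 already taken and all letters distinct, the only value for W is 1. So W=1.
Step 8. [col 5: F + P ≡ F (mod 10)] column 5 reads F+P+carry(1)=F with F=5; with digits 1,2,3,5,6,7,8 already taken and all letters distinct, the only value for P is 9 ⇒ P=9.
Step 9. [col 6: I + K ≡ X (mod 10)] column 6: given I=8, X=3, carry-in 1, and digits 1,2,3,5,6,7,8,9 already taken and all letters distinct, I+K≡X (mod 10) forces K=4 ⇒ K=4.

Answer: D=7, F=5, I=8, K=4, P=9, R=2, U=6, W=1, X=3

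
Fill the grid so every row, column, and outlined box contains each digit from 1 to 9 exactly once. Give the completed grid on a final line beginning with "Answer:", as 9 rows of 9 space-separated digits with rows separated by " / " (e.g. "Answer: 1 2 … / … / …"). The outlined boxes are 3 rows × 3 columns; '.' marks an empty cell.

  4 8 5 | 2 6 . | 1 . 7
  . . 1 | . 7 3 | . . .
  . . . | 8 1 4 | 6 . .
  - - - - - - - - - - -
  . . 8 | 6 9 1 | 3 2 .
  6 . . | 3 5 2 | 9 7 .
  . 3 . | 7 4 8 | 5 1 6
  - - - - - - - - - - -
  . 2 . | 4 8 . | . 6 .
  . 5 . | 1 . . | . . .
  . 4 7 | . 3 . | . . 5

Step 1. [r9c4∈{9}] r9c4 has the single candidate 9. So r9c4=9.
Step 2. [r9c8∈{8}] r9c8 has the single candidate 8 ⇒ r9c8=8.
Step 3. [r1c8∈{3,9}] 3 has one home in row 1: r1c8 ⇒ r1c8=3.
Step 4. [r9c7∈{2}] r9c7 is down to just 2. So r9c7=2.
Step 5. [r7c9∈{1,3,9}] 1 has one home in col 9: r7c9. So r7c9=1.
Step 6. [r8c9∈{3,4,9}] across col 9, 3 lands solely at r8c9. So r8c9=3.
Step 7. [r8c8∈{4,9}] across box 9, 9 lands solely at r8c8. So r8c8=9.
Step 8. [r2c8∈{4,5}] col 8 places 4 nowhere but r2c8 ⇒ r2c8=4.
Step 9. [r4c2∈{7}] nothing but 7 survives at r4c2 ⇒ r4c2=7.
Step 10. [r3c2∈{9}] r3c2 is down to just 9 ⇒ r3c2=9.
Step 11. [r2c1∈{2}] r2c1 has the single candidate 2, so r2c1=2.
Step 12. [r3c3∈{3}] only 3 remains possible at r3c3 ⇒ r3c3=3.
Step 13. [r7c3∈{9}] nothing but 9 survives at r7c3 ⇒ r7c3=9.
Step 14. [r7c7∈{7}] r7c7 has the single candidate 7 ⇒ r7c7=7.
Step 15. [r5c9∈{4,8}] r5c9 is the only open cell in row 5 admitting 8, so r5c9=8.
Step 16. [r8c3∈{6}] r8c3 is down to just 6 ⇒ r8c3=6.
Step 17. [r9c6∈{6}] r9c6's peers cover all but 6. So r9c6=6.
Step 18. [r2c7∈{8}] r2c7's peers cover all but 8. So r2c7=8.
Step 19. [r8c7∈{4}] r8c7 is down to just 4, so r8c7=4.
Step 20. [r4c9∈{4}] nothing but 4 survives at r4c9, so r4c9=4.
Step 21. [r1c6∈{9}] r1c6's peers cover all but 9, so r1c6=9.
Step 22. [r3c1∈{7}] only 7 remains possible at r3c1. So r3c1=7.
Step 23. [r8c6∈{7}] only 7 remains possible at r8c6. So r8c6=7.
Step 24. [r3c9∈{2}] only 2 remains possible at r3c9 ⇒ r3c9=2.
Step 25. [r2c2∈{6}] r2c2's peers cover all but 6 ⇒ r2c2=6.
Step 26. [r2c9∈{9}] nothing but 9 survives at r2c9. So r2c9=9.
Step 27. [r5c2∈{1}] only 1 remains possible at r5c2, so r5c2=1.
Step 28. [r8c1∈{8}] only 8 remains possible at r8c1 ⇒ r8c1=8.
Step 29. [r2c4∈{5}] nothing but 5 survives at r2c4. So r2c4=5.
Step 30. [r3c8∈{5}] only 5 remains possible at r3c8. So r3c8=5.
Step 31. [r6c3∈{2}] r6c3 is down to just 2 ⇒ r6c3=2.
Step 32. [r7c6∈{5}] r7c6 is down to just 5, so r7c6=5.
Step 33. [r7c1∈{3}] nothing but 3 survives at r7c1. So r7c1=3.
Step 34. [r5c3∈{4}] r5c3's peers cover all but 4. So r5c3=4.
Step 35. [r6c1∈{9}] r6c1 has the single candidate 9, so r6c1=9.
Step 36. [r4c1∈{5}] r4c1's peers cover all but 5, so r4c1=5.
Step 37. [r9c1∈{1}] r9c1 has the single candidate 1. So r9c1=1.
Step 38. [r8c5∈{2}] r8c5 has the single candidate 2, so r8c5=2.

Answer: 4 8 5 2 6 9 1 3 7 / 2 6 1 5 7 3 8 4 9 / 7 9 3 8 1 4 6 5 2 / 5 7 8 6 9 1 3 2 4 / 6 1 4 3 5 2 9 7 8 / 9 3 2 7 4 8 5 1 6 / 3 2 9 4 8 5 7 6 1 / 8 5 6 1 2 7 4 9 3 / 1 4 7 9 3 6 2 8 5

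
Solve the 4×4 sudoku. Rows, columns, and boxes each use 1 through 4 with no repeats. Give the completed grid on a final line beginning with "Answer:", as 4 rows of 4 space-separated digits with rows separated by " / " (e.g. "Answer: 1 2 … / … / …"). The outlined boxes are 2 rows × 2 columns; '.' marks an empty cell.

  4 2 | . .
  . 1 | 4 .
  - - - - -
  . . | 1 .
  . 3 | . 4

Step 1. [r3c4∈{2,3}] in row 3, 3 fits only at r3c4, so r3c4=3.
Step 2. [r4c3∈{2}] r4c3's peers cover all but 2 ⇒ r4c3=2.
Step 3. [r4c1∈{1}] r4c1 has the single candidate 1. So r4c1=1.
Step 4. [r2c4∈{2}] r2c4 is down to just 2 ⇒ r2c4=2.
Step 5. [r1c3∈{3}] only 3 remains possible at r1c3, so r1c3=3.
Step 6. [r2c1∈{3}] r2c1's peers cover all but 3. So r2c1=3.
Step 7. [r1c4∈{1}] only 1 remains possible at r1c4. So r1c4=1.
Step 8. [r3c2∈{4}] r3c2's peers cover all but 4. So r3c2=4.
Step 9. [r3c1∈{2}] r3c1 is down to just 2 ⇒ r3c1=2.

Answer: 4 2 3 1 / 3 1 4 2 / 2 4 1 3 / 1 3 2 4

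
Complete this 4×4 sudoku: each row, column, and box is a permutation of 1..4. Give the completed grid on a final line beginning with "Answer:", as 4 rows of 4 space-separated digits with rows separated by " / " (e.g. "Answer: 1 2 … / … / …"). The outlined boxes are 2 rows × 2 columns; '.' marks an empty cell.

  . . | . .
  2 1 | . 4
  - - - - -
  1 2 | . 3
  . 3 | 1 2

Step 1. [r1c1∈{3,4}] 3 has one home in col 1: r1c1. So r1c1=3.
Step 2. [r1c3∈{2}] only 2 remains possible at r1c3, so r1c3=2.
Step 3. [r4c1∈{4}] r4c1's peers cover all but 4 ⇒ r4c1=4.
Step 4. [r1c2∈{4}] nothing but 4 survives at r1c2. So r1c2=4.
Step 5. [r2c3∈{3}] only 3 remains possible at r2c3. So r2c3=3.
Step 6. [r1c4∈{1}] r1c4 has the single candidate 1, so r1c4=1.
Step 7. [r3c3∈{4}] nothing but 4 survives at r3c3 ⇒ r3c3=4.

Answer: 3 4 2 1 / 2 1 3 4 / 1 2 4 3 / 4 3 1 2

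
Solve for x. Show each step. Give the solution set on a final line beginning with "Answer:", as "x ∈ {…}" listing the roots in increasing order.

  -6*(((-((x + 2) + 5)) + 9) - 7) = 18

Step 1. [-6*(((-((x + 2) + 5)) + 9) - 7) = 18] -6 out front; divide by -6, so div: ((-((x + 2) + 5)) + 9) - 7 = -3.
Step 2. [((-((x + 2) + 5)) + 9) - 7 = -3] 7 comes off first (add 7), so sub: (-((x + 2) + 5)) + 9 = 4.
Step 3. [(-((x + 2) + 5)) + 9 = 4] 9 comes off first (subtract 9) ⇒ sub: -((x + 2) + 5) = -5.
Step 4. [-((x + 2) + 5) = -5] leading − — multiply by −1. So neg: (x + 2) + 5 = 5.
Step 5. [(x + 2) + 5 = 5] peel the +5: subtract 5 from each side. So sub: x + 2 = 0.
Step 6. [x + 2 = 0] 2 comes off first (subtract 2), so sub: x = -2.

Answer: x ∈ {-2}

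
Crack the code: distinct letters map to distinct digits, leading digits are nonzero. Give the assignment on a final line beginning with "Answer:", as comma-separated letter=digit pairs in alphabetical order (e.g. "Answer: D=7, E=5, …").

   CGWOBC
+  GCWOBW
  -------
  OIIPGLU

Step 1. [col 1: C + W ≡ U (mod 10)] no forcing yet in column 1 (carry-in 0); C=7 is free and consistent — try it, so C=7.
Step 2. [O] the sum has 7 digits but both addends have 6; that extra leading digit O is the final carry, namely 1. So O=1.
Step 3. [col 1: C + W ≡ U (mod 10)] no forcing yet in column 1 (carry-in 0); U=5 is free and consistent — try it ⇒ U=5.
Step 4. [col 1: C + W ≡ U (mod 10)] in column 1 we have C+W≡U with carry-in 0; given C=7, U=5 and digits 1,5,7 already taken and all letters distinct, that pins W to 8 ⇒ W=8.
Step 5. [col 2: B + B ≡ L (mod 10)] no forcing yet in column 2 (carry-in 1); B=4 is free and consistent — try it. So B=4.
Step 6. [col 2: B + B ≡ L (mod 10)] from column 2 (B=4, carry-in 1, digits 1,4,5,7,8 already taken and all letters distinct): L must equal 9, so L=9.
Step 7. [col 3: O + O ≡ G (mod 10)] in column 3 we have O+O≡G with carry-in 0; given O=1 and digits 1,4,5,7,8,9 already taken and all letters distinct, that pins G to 2, so G=2.
Step 8. [col 4: W + W ≡ P (mod 10)] column 4 reads W+W+carry(0)=P with W=8; with digits 1,2,4,5,7,8,9 already taken and all letters distinct, the only value for P is 6. So P=6.
Step 9. [col 5: G + C ≡ I (mod 10)] from column 5 (G=2, C=7, carry-in 1, digits 1,2,4,5,6,7,8,9 already taken and all letters distinct): I must equal 0. So I=0.

Answer: B=4, C=7, G=2, I=0, L=9, O=1, P=6, U=5, W=8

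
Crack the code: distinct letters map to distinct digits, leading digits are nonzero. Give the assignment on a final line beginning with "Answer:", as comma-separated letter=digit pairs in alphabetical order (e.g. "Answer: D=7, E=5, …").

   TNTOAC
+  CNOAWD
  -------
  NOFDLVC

Step 1. [col 1: C + D ≡ C (mod 10)] column 1 reads C+D+carry(0)=C with nothing yet; with all letters distinct, none taken yet, the only value for D is 0 ⇒ D=0.
Step 2. [N] the sum has 7 digits but both addends have 6; that extra leading digit N is the final carry, namely 1 ⇒ N=1.
Step 3. [col 1: C + D ≡ C (mod 10)] C=8 is one option consistent with column 1 (C + D ≡ C (mod 10), carry-in 0) — take it ⇒ C=8.
Step 4. [col 2: A + W ≡ V (mod 10)] W=2 is one option consistent with column 2 (A + W ≡ V (mod 10), carry-in 0) — take it ⇒ W=2.
Step 5. [col 2: A + W ≡ V (mod 10)] several values work for V in column 2 (A + W ≡ V (mod 10), carry-in 0); try V=7, so V=7.
Step 6. [col 2: A + W ≡ V (mod 10)] from column 2 (W=2, V=7, carry-in 0, digits 0,1,2,7,8 already taken and all letters distinct): A must equal 5, so A=5.
Step 7. [col 3: O + A ≡ L (mod 10)] column 3 (O + A ≡ L (mod 10), carry-in 0) doesn't pin O yet; pick O=4 and continue ⇒ O=4.
Step 8. [col 3: O + A ≡ L (mod 10)] column 3 reads O+A+carry(0)=L with O=4, A=5; with digits 0,1,2,4,5,7,8 already taken and all letters distinct, the only value for L is 9. So L=9.
Step 9. [col 4: T + O ≡ D (mod 10)] column 4 reads T+O+carry(0)=D with O=4, D=0; with digits 0,1,2,4,5,7,8,9 already taken and all letters distinct, the only value for T is 6, so T=6.
Step 10. [col 5: N + N ≡ F (mod 10)] from column 5 (N=1, carry-in 1, digits 0,1,2,4,5,6,7,8,9 already taken and all letters distinct): F must equal 3, so F=3.

Answer: A=5, C=8, D=0, F=3, L=9, N=1, O=4, T=6, V=7, W=2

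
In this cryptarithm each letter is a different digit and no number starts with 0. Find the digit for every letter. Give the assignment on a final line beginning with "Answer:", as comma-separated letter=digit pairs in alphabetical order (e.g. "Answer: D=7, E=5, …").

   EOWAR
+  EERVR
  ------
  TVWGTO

Step 1. [col 1: R + R ≡ O (mod 10)] no forcing yet in column 1 (carry-in 0); R=5 is free and consistent — try it, so R=5.
Step 2. [col 1: R + R ≡ O (mod 10)] in column 1 we have R+R≡O with carry-in 0; given R=5 and digits 5 already taken and all letters distinct, that pins O to 0 ⇒ O=0.
Step 3. [col 2: A + V ≡ T (mod 10)] several values work for V in column 2 (A + V ≡ T (mod 10), carry-in 1); try V=2. So V=2.
Step 4. [col 2: A + V ≡ T (mod 10)] several values work for T in column 2 (A + V ≡ T (mod 10), carry-in 1); try T=1 ⇒ T=1.
Step 5. [col 2: A + V ≡ T (mod 10)] from column 2 (V=2, T=1, carry-in 1, digits 0,1,2,5 already taken and all letters distinct): A must equal 8. So A=8.
Step 6. [col 3: W + R ≡ G (mod 10)] no forcing yet in column 3 (carry-in 1); G=3 is free and consistent — try it. So G=3.
Step 7. [col 3: W + R ≡ G (mod 10)] from column 3 (R=5, G=3, carry-in 1, digits 0,1,2,3,5,8 already taken and all letters distinct): W must equal 7, so W=7.
Step 8. [col 4: O + E ≡ W (mod 10)] column 4 reads O+E+carry(1)=W with O=0, W=7; with digits 0,1,2,3,5,7,8 already taken and all letters distinct, the only value for E is 6 ⇒ E=6.

Answer: A=8, E=6, G=3, O=0, R=5, T=1, V=2, W=7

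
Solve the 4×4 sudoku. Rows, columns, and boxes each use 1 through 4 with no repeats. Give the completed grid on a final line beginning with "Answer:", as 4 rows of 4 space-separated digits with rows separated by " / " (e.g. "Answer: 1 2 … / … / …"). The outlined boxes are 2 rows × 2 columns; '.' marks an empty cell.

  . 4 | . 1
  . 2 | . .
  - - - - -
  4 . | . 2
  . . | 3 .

Step 1. [r4c2∈{1}] nothing but 1 survives at r4c2 ⇒ r4c2=1.
Step 2. [r2c4∈{3,4}] 3 has one home in col 4: r2c4 ⇒ r2c4=3.
Step 3. [r1c3∈{2}] only 2 remains possible at r1c3, so r1c3=2.
Step 4. [r3c2∈{3}] r3c2's peers cover all but 3 ⇒ r3c2=3.
Step 5. [r1c1∈{3}] nothing but 3 survives at r1c1 ⇒ r1c1=3.
Step 6. [r2c1∈{1}] r2c1 is down to just 1, so r2c1=1.
Step 7. [r3c3∈{1}] r3c3 has the single candidate 1, so r3c3=1.
Step 8. [r4c4∈{4}] r4c4 is down to just 4 ⇒ r4c4=4.
Step 9. [r2c3∈{4}] only 4 remains possible at r2c3. So r2c3=4.
Step 10. [r4c1∈{2}] nothing but 2 survives at r4c1, so r4c1=2.

Answer: 3 4 2 1 / 1 2 4 3 / 4 3 1 2 / 2 1 3 4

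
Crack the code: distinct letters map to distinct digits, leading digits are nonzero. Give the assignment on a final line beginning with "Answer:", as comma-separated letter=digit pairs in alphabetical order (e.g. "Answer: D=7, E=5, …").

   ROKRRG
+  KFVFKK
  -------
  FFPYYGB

Step 1. [col 1: G + K ≡ B (mod 10)] K=8 is one option consistent with column 1 (G + K ≡ B (mod 10), carry-in 0) — take it, so K=8.
Step 2. [col 1: G + K ≡ B (mod 10)] column 1 (G + K ≡ B (mod 10), carry-in 0) doesn't pin B yet; pick B=0 and continue, so B=0.
Step 3. [col 1: G + K ≡ B (mod 10)] in column 1 we have G+K≡B with carry-in 0; given K=8, B=0 and digits 0,8 already taken and all letters distinct, that pins G to 2 ⇒ G=2.
Step 4. [col 2: R + K ≡ G (mod 10)] in column 2 we have R+K≡G with carry-in 1; given K=8, G=2 and digits 0,2,8 already taken and all letters distinct, that pins R to 3 ⇒ R=3.
Step 5. [col 3: R + F ≡ Y (mod 10)] no forcing yet in column 3 (carry-in 1); F=1 is free and consistent — try it ⇒ F=1.
Step 6. [col 3: R + F ≡ Y (mod 10)] column 3 reads R+F+carry(1)=Y with R=3, F=1; with digits 0,1,2,3,8 already taken and all letters distinct, the only value for Y is 5. So Y=5.
Step 7. [col 4: K + V ≡ Y (mod 10)] column 4: given K=8, Y=5, carry-in 0, and digits 0,1,2,3,5,8 already taken and all letters distinct, K+V≡Y (mod 10) forces V=7 ⇒ V=7.
Step 8. [col 5: O + F ≡ P (mod 10)] column 5: given F=1, carry-in 1, and digits 0,1,2,3,5,7,8 already taken and all letters distinct, O+F≡P (mod 10) forces O=4, so O=4.
Step 9. [col 5: O + F ≡ P (mod 10)] column 5: given O=4, F=1, carry-in 1, and digits 0,1,2,3,4,5,7,8 already taken and all letters distinct, O+F≡P (mod 10) forces P=6. So P=6.

Answer: B=0, F=1, G=2, K=8, O=4, P=6, R=3, V=7, Y=5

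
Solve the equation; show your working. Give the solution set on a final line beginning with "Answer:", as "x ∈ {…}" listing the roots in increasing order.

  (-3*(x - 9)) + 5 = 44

Step 1. [(-3*(x - 9)) + 5 = 44] 5 comes off first (subtract 5), so sub: -3*(x - 9) = 39.
Step 2. [-3*(x - 9) = 39] -3 out front; divide by -3 ⇒ div: x - 9 = -13.
Step 3. [x - 9 = -13] 9 comes off first (add 9) ⇒ sub: x = -4.

Answer: x ∈ {-4}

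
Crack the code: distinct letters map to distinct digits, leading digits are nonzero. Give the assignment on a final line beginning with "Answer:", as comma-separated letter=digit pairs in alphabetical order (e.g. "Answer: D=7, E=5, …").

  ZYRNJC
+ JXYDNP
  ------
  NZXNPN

Step 1. [col 1: C + P ≡ N (mod 10)] N=5 is one option consistent with column 1 (C + P ≡ N (mod 10), carry-in 0) — take it, so N=5.
Step 2. [col 1: C + P ≡ N (mod 10)] several values work for P in column 1 (C + P ≡ N (mod 10), carry-in 0); try P=9, so P=9.
Step 3. [col 1: C + P ≡ N (mod 10)] column 1: given P=9, N=5, carry-in 0, and digits 5,9 already taken and all letters distinct, C+P≡N (mod 10) forces C=6 ⇒ C=6.
Step 4. [col 2: J + N ≡ P (mod 10)] column 2 reads J+N+carry(1)=P with N=5, P=9; with digits 5,6,9 already taken and all letters distinct, the only value for J is 3. So J=3.
Step 5. [col 3: N + D ≡ N (mod 10)] from column 3 (N=5, carry-in 0, digits 3,5,6,9 already taken and all letters distinct): D must equal 0. So D=0.
Step 6. [col 4: R + Y ≡ X (mod 10)] column 4 (R + Y ≡ X (mod 10), carry-in 0) doesn't pin X yet; pick X=2 and continue ⇒ X=2.
Step 7. [col 4: R + Y ≡ X (mod 10)] R=4 is one option consistent with column 4 (R + Y ≡ X (mod 10), carry-in 0) — take it. So R=4.
Step 8. [col 4: R + Y ≡ X (mod 10)] column 4: given R=4, X=2, carry-in 0, and digits 0,2,3,4,5,6,9 already taken and all letters distinct, R+Y≡X (mod 10) forces Y=8, so Y=8.
Step 9. [col 5: Y + X ≡ Z (mod 10)] column 5 reads Y+X+carry(1)=Z with Y=8, X=2; with digits 0,2,3,4,5,6,8,9 already taken and all letters distinct, the only value for Z is 1, so Z=1.

Answer: C=6, D=0, J=3, N=5, P=9, R=4, X=2, Y=8, Z=1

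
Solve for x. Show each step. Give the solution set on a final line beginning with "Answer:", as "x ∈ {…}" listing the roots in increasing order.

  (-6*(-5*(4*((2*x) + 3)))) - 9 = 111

Step 1. [(-6*(-5*(4*((2*x) + 3)))) - 9 = 111] 9 comes off first (add 9) ⇒ sub: -6*(-5*(4*((2*x) + 3))) = 120.
Step 2. [-6*(-5*(4*((2*x) + 3))) = 120] -6 out front; divide by -6 ⇒ div: -5*(4*((2*x) + 3)) = -20.
Step 3. [-5*(4*((2*x) + 3)) = -20] divide by the outer -5, so div: 4*((2*x) + 3) = 4.
Step 4. [4*((2*x) + 3) = 4] LHS = 4·(…); ÷4 both sides, so div: (2*x) + 3 = 1.
Step 5. [(2*x) + 3 = 1] subtract 3: x sits inside (… + 3). So sub: 2*x = -2.
Step 6. [2*x = -2] LHS = 2·(…); ÷2 both sides ⇒ div: x = -1.

Answer: x ∈ {-1}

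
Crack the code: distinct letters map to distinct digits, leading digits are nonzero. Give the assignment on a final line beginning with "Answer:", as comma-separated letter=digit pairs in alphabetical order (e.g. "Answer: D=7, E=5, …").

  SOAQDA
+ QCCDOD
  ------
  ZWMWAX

Step 1. [col 1: A + D ≡ X (mod 10)] column 1 (A + D ≡ X (mod 10), carry-in 0) doesn't pin D yet; pick D=2 and continue. So D=2.
Step 2. [col 1: A + D ≡ X (mod 10)] no forcing yet in column 1 (carry-in 0); A=8 is free and consistent — try it. So A=8.
Step 3. [col 1: A + D ≡ X (mod 10)] column 1: given A=8, D=2, carry-in 0, and digits 2,8 already taken and all letters distinct, A+D≡X (mod 10) forces X=0 ⇒ X=0.
Step 4. [col 2: D + O ≡ A (mod 10)] column 2 reads D+O+carry(1)=A with D=2, A=8; with digits 0,2,8 already taken and all letters distinct, the only value for O is 5. So O=5.
Step 5. [col 3: Q + D ≡ W (mod 10)] several values work for W in column 3 (Q + D ≡ W (mod 10), carry-in 0); try W=6 ⇒ W=6.
Step 6. [col 3: Q + D ≡ W (mod 10)] in column 3 we have Q+D≡W with carry-in 0; given D=2, W=6 and digits 0,2,5,6,8 already taken and all letters distinct, that pins Q to 4. So Q=4.
Step 7. [col 4: A + C ≡ M (mod 10)] several values work for C in column 4 (A + C ≡ M (mod 10), carry-in 0); try C=1 ⇒ C=1.
Step 8. [col 4: A + C ≡ M (mod 10)] column 4 reads A+C+carry(0)=M with A=8, C=1; with digits 0,1,2,4,5,6,8 already taken and all letters distinct, the only value for M is 9 ⇒ M=9.
Step 9. [col 6: S + Q ≡ Z (mod 10)] in column 6 we have S+Q≡Z with carry-in 0; given Q=4 and digits 0,1,2,4,5,6,8,9 already taken and all letters distinct, that pins S to 3 ⇒ S=3.
Step 10. [col 6: S + Q ≡ Z (mod 10)] column 6 reads S+Q+carry(0)=Z with S=3, Q=4; with digits 0,1,2,3,4,5,6,8,9 already taken and all letters distinct, the only value for Z is 7, so Z=7.

Answer: A=8, C=1, D=2, M=9, O=5, Q=4, S=3, W=6, X=0, Z=7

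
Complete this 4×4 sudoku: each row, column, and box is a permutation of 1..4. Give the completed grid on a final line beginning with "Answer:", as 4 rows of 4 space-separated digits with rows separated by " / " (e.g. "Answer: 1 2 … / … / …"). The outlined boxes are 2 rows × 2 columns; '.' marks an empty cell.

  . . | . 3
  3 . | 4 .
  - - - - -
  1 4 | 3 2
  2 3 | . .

Step 1. [r2c4∈{1}] only 1 remains possible at r2c4. So r2c4=1.
Step 2. [r2c2∈{2}] r2c2 is down to just 2 ⇒ r2c2=2.
Step 3. [r1c1∈{4}] r1c1 has the single candidate 4, so r1c1=4.
Step 4. [r4c3∈{1}] r4c3's peers cover all but 1 ⇒ r4c3=1.
Step 5. [r1c2∈{1}] only 1 remains possible at r1c2. So r1c2=1.
Step 6. [r4c4∈{4}] r4c4's peers cover all but 4, so r4c4=4.
Step 7. [r1c3∈{2}] r1c3 is down to just 2, so r1c3=2.

Answer: 4 1 2 3 / 3 2 4 1 / 1 4 3 2 / 2 3 1 4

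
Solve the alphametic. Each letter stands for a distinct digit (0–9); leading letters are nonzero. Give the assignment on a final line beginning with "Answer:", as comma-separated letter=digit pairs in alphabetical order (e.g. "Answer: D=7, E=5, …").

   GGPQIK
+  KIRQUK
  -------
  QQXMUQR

Step 1. [col 1: K + K ≡ R (mod 10)] K=8 is one option consistent with column 1 (K + K ≡ R (mod 10), carry-in 0) — take it, so K=8.
Step 2. [Q] the sum has 7 digits but both addends have 6; that extra leading digit Q is the final carry, namely 1 ⇒ Q=1.
Step 3. [col 1: K + K ≡ R (mod 10)] column 1 reads K+K+carry(0)=R with K=8; with digits 1,8 already taken and all letters distinct, the only value for R is 6 ⇒ R=6.
Step 4. [col 2: I + U ≡ Q (mod 10)] no forcing yet in column 2 (carry-in 1); I=7 is free and consistent — try it, so I=7.
Step 5. [col 2: I + U ≡ Q (mod 10)] from column 2 (I=7, Q=1, carry-in 1, digits 1,6,7,8 already taken and all letters distinct): U must equal 3 ⇒ U=3.
Step 6. [col 4: P + R ≡ M (mod 10)] M=5 is one option consistent with column 4 (P + R ≡ M (mod 10), carry-in 0) — take it. So M=5.
Step 7. [col 4: P + R ≡ M (mod 10)] column 4: given R=6, M=5, carry-in 0, and digits 1,3,5,6,7,8 already taken and all letters distinct, P+R≡M (mod 10) forces P=9. So P=9.
Step 8. [col 5: G + I ≡ X (mod 10)] column 5 (G + I ≡ X (mod 10), carry-in 1) doesn't pin X yet; pick X=0 and continue. So X=0.
Step 9. [col 5: G + I ≡ X (mod 10)] column 5 reads G+I+carry(1)=X with I=7, X=0; with digits 0,1,3,5,6,7,8,9 already taken and all letters distinct, the only value for G is 2 ⇒ G=2.

Answer: G=2, I=7, K=8, M=5, P=9, Q=1, R=6, U=3, X=0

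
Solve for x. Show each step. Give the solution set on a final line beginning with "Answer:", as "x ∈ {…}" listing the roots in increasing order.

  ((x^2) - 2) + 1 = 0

Step 1. [((x^2) - 2) + 1 = 0] the outer +1 inverts by subtracting 1 ⇒ sub: (x^2) - 2 = -1.
Step 2. [(x^2) - 2 = -1] 2 comes off first (add 2) ⇒ sub: x^2 = 1.
Step 3. [x^2 = 1] √ both sides: 1 ≥ 0 gives two branches ⇒ sqrt: x = 1 or -1.

Answer: x ∈ {-1, 1}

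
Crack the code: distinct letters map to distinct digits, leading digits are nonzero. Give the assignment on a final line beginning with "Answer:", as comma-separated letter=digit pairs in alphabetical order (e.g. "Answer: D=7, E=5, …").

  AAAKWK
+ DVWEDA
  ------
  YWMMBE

Step 1. [col 1: K + A ≡ E (mod 10)] several values work for A in column 1 (K + A ≡ E (mod 10), carry-in 0); try A=5, so A=5.
Step 2. [col 1: K + A ≡ E (mod 10)] K=8 is one option consistent with column 1 (K + A ≡ E (mod 10), carry-in 0) — take it ⇒ K=8.
Step 3. [col 1: K + A ≡ E (mod 10)] column 1 reads K+A+carry(0)=E with K=8, A=5; with digits 5,8 already taken and all letters distinct, the only value for E is 3 ⇒ E=3.
Step 4. [col 2: W + D ≡ B (mod 10)] several values work for D in column 2 (W + D ≡ B (mod 10), carry-in 1); try D=4, so D=4.
Step 5. [col 2: W + D ≡ B (mod 10)] B=1 is one option consistent with column 2 (W + D ≡ B (mod 10), carry-in 1) — take it ⇒ B=1.
Step 6. [col 2: W + D ≡ B (mod 10)] column 2 reads W+D+carry(1)=B with D=4, B=1; with digits 1,3,4,5,8 already taken and all letters distinct, the only value for W is 6 ⇒ W=6.
Step 7. [col 3: K + E ≡ M (mod 10)] column 3: given K=8, E=3, carry-in 1, and digits 1,3,4,5,6,8 already taken and all letters distinct, K+E≡M (mod 10) forces M=2 ⇒ M=2.
Step 8. [col 5: A + V ≡ W (mod 10)] in column 5 we have A+V≡W with carry-in 1; given A=5, W=6 and digits 1,2,3,4,5,6,8 already taken and all letters distinct, that pins V to 0. So V=0.
Step 9. [col 6: A + D ≡ Y (mod 10)] column 6: given A=5, D=4, carry-in 0, and digits 0,1,2,3,4,5,6,8 already taken and all letters distinct, A+D≡Y (mod 10) forces Y=9, so Y=9.

Answer: A=5, B=1, D=4, E=3, K=8, M=2, V=0, W=6, Y=9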